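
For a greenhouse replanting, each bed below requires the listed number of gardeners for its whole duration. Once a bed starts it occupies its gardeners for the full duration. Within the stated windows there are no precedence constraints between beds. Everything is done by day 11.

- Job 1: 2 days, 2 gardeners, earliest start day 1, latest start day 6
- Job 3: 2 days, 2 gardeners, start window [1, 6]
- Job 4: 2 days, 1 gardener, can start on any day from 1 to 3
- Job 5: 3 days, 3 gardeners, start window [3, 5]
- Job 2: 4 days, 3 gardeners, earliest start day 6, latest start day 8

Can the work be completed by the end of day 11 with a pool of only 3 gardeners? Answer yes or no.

Schedule Job 1@1, Job 3@3, Job 4@1, Job 5@5, Job 2@8: d1:3  d2:3  d3:2  d4:2  d5:3  d6:3  d7:3  d8:3  d9:3  d10:3  d11:3 — peak 3 ≤ 3.

yes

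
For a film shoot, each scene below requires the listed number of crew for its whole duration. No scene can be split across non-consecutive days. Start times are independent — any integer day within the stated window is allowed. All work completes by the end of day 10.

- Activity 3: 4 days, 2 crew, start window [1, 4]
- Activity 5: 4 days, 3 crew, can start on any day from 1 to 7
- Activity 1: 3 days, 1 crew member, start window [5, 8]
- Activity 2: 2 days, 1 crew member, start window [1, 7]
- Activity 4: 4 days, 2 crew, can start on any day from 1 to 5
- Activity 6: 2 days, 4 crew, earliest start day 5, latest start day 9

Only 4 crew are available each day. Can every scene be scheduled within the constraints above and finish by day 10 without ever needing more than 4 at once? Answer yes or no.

no

Total crew member-days = 41; over 10 days the average is 41/10 > 4, so some day must exceed 4.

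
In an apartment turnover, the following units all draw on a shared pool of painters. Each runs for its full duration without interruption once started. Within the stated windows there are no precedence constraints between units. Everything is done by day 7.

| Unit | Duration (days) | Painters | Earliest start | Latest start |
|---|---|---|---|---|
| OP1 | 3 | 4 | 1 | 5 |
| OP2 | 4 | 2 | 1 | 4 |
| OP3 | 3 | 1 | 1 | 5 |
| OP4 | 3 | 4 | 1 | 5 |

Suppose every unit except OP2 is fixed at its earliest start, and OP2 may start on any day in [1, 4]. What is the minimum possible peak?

OP2@1: d1:11  d2:11  d3:11  d4:2  d5:0  d6:0  d7:0 → peak 11
OP2@2: d1:9  d2:11  d3:11  d4:2  d5:2  d6:0  d7:0 → peak 11
OP2@3: d1:9  d2:9  d3:11  d4:2  d5:2  d6:2  d7:0 → peak 11
OP2@4: d1:9  d2:9  d3:9  d4:2  d5:2  d6:2  d7:2 → peak 9
Best is OP2@4, peak 9.

9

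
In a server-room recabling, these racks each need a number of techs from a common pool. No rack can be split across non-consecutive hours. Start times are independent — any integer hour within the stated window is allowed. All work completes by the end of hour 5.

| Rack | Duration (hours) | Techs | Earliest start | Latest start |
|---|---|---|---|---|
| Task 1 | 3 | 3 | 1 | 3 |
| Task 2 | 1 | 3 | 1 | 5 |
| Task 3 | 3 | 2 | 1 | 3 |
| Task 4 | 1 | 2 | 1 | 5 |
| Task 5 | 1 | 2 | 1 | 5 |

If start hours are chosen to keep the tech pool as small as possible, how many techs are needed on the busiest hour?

5

Early-start (Task 1@1, Task 2@1, Task 3@1, Task 4@1, Task 5@1) gives peak 12: h1:12  h2:5  h3:5  h4:0  h5:0.
Shift Task 2→4, Task 4→4, Task 5→5.
Schedule Task 1@1, Task 2@4, Task 3@1, Task 4@4, Task 5@5: h1:5  h2:5  h3:5  h4:5  h5:2 — peak 5.
Total tech-hours = 22 over 5 hours ⇒ peak ≥ ⌈22/5⌉ = 5, so 5 is optimal.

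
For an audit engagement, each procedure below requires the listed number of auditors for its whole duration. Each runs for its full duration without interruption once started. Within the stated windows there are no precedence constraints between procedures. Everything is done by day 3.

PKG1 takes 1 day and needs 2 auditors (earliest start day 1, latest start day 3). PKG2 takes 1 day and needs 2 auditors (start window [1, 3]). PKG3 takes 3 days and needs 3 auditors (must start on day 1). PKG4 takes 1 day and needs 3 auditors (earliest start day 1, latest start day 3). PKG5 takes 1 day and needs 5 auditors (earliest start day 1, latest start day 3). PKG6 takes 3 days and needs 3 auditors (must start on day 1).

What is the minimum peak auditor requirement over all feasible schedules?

Early-start (PKG1@1, PKG2@1, PKG3@1, PKG4@1, PKG5@1, PKG6@1) gives peak 18: d1:18  d2:6  d3:6.
Shift PKG4→2, PKG5→3.
Schedule PKG1@1, PKG2@1, PKG3@1, PKG4@2, PKG5@3, PKG6@1: d1:10  d2:9  d3:11 — peak 11.

11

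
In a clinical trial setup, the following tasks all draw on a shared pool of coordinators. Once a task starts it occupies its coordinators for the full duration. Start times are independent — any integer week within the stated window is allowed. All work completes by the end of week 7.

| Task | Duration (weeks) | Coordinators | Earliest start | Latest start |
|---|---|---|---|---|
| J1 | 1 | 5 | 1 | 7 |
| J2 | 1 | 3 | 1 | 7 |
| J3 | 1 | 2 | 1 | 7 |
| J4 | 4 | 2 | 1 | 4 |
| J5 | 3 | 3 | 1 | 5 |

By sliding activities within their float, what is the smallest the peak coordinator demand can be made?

Early-start (J1@1, J2@1, J3@1, J4@1, J5@1) gives peak 15: w1:15  w2:5  w3:5  w4:2  w5:0  w6:0  w7:0.
Shift J2→2, J3→2, J4→3, J5→3.
Schedule J1@1, J2@2, J3@2, J4@3, J5@3: w1:5  w2:5  w3:5  w4:5  w5:5  w6:2  w7:0 — peak 5.

5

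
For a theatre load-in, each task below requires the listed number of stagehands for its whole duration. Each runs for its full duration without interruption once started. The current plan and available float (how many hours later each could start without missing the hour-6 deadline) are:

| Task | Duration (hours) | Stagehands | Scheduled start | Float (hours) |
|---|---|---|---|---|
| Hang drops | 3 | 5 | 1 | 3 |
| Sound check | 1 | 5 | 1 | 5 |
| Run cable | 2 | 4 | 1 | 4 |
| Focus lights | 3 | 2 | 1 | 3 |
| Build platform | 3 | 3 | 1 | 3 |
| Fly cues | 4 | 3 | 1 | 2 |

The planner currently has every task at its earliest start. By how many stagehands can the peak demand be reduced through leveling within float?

12

Early-start peak: h1:22  h2:17  h3:13  h4:3  h5:0  h6:0 ⇒ 22.
Leveled (Hang drops@1, Sound check@1, Run cable@5, Focus lights@2, Build platform@4, Fly cues@2): h1:10  h2:10  h3:10  h4:8  h5:10  h6:7 ⇒ 10.
Reduction 22 − 10 = 12.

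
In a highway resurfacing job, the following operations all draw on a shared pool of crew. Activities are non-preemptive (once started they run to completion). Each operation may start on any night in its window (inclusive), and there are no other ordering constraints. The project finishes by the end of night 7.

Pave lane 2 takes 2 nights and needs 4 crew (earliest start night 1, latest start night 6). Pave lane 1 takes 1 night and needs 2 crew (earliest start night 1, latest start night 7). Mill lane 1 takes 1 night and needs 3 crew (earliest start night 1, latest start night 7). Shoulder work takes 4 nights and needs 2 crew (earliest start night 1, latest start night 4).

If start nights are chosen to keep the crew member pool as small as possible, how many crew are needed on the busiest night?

4

Early-start (Pave lane 2@1, Pave lane 1@1, Mill lane 1@1, Shoulder work@1) gives peak 11: n1:11  n2:6  n3:2  n4:2  n5:0  n6:0  n7:0.
Shift Pave lane 1→3, Mill lane 1→7, Shoulder work→3.
Schedule Pave lane 2@1, Pave lane 1@3, Mill lane 1@7, Shoulder work@3: n1:4  n2:4  n3:4  n4:2  n5:2  n6:2  n7:3 — peak 4.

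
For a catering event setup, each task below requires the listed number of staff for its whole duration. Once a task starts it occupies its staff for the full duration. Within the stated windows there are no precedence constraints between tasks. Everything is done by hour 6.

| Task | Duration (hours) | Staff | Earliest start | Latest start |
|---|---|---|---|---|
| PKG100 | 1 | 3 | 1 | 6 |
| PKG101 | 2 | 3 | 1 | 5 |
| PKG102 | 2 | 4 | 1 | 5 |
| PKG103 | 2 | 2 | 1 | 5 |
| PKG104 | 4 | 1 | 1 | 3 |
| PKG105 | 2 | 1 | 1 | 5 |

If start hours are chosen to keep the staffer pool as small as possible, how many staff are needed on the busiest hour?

5

Early-start (PKG100@1, PKG101@1, PKG102@1, PKG103@1, PKG104@1, PKG105@1) gives peak 14: h1:14  h2:11  h3:1  h4:1  h5:0  h6:0.
Shift PKG101→2, PKG102→5, PKG104→3, PKG105→3.
Schedule PKG100@1, PKG101@2, PKG102@5, PKG103@1, PKG104@3, PKG105@3: h1:5  h2:5  h3:5  h4:2  h5:5  h6:5 — peak 5.
Total staffer-hours = 27 over 6 hours ⇒ peak ≥ ⌈27/6⌉ = 5, so 5 is optimal.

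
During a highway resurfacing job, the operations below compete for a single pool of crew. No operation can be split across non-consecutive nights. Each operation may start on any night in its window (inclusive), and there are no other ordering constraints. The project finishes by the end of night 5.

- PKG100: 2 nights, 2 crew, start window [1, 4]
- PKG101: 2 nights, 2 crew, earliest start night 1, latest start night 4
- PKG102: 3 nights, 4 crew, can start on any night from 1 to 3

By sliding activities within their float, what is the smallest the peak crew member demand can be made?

4

Early-start (PKG100@1, PKG101@1, PKG102@1) gives peak 8: n1:8  n2:8  n3:4  n4:0  n5:0.
Shift PKG102→3.
Schedule PKG100@1, PKG101@1, PKG102@3: n1:4  n2:4  n3:4  n4:4  n5:4 — peak 4.
Total crew member-nights = 20 over 5 nights ⇒ peak ≥ ⌈20/5⌉ = 4, so 4 is optimal.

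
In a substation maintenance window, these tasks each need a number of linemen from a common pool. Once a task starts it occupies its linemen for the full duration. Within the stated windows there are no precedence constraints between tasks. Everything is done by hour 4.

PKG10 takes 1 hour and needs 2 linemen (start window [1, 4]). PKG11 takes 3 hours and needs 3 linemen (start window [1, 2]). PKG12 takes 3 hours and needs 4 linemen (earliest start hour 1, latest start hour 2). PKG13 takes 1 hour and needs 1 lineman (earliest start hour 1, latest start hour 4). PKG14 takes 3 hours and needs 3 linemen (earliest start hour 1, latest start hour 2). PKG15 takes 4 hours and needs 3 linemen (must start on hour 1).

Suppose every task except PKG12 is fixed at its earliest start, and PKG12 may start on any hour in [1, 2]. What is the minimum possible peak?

PKG12@1: h1:16  h2:13  h3:13  h4:3 → peak 16
PKG12@2: h1:12  h2:13  h3:13  h4:7 → peak 13
Best is PKG12@2, peak 13.

13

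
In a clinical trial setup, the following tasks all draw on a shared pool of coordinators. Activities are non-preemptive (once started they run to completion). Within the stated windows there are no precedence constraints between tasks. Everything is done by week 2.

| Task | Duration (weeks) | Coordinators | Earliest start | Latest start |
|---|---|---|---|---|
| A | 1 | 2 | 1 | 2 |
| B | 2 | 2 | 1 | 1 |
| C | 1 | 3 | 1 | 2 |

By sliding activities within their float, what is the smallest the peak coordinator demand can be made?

Early-start (A@1, B@1, C@1) gives peak 7: w1:7  w2:2.
Shift C→2.
Schedule A@1, B@1, C@2: w1:4  w2:5 — peak 5.
Total coordinator-weeks = 9 over 2 weeks ⇒ peak ≥ ⌈9/2⌉ = 5, so 5 is optimal.

5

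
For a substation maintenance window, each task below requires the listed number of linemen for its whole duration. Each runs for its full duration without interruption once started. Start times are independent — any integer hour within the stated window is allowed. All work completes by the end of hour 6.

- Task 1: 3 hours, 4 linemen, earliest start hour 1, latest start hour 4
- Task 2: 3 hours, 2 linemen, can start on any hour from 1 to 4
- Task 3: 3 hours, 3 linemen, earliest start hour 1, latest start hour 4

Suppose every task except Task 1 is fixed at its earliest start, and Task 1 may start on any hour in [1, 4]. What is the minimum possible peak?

5

Task 1@1: h1:9  h2:9  h3:9  h4:0  h5:0  h6:0 → peak 9
Task 1@2: h1:5  h2:9  h3:9  h4:4  h5:0  h6:0 → peak 9
Task 1@3: h1:5  h2:5  h3:9  h4:4  h5:4  h6:0 → peak 9
Task 1@4: h1:5  h2:5  h3:5  h4:4  h5:4  h6:4 → peak 5
Best is Task 1@4, peak 5.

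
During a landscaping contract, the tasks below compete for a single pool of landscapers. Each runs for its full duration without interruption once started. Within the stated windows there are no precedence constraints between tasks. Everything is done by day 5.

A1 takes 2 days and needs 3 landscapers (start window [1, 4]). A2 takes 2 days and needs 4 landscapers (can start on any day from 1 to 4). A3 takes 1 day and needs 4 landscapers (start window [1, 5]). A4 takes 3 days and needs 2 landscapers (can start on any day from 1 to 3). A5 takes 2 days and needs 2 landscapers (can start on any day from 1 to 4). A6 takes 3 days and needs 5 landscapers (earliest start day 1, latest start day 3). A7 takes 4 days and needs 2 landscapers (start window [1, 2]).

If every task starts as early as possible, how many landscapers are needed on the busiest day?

22

Early-start schedule: A1@1, A2@1, A3@1, A4@1, A5@1, A6@1, A7@1.
Load per day: day 1: 22, day 2: 18, day 3: 9, day 4: 2, day 5: 0.
Peak is 22.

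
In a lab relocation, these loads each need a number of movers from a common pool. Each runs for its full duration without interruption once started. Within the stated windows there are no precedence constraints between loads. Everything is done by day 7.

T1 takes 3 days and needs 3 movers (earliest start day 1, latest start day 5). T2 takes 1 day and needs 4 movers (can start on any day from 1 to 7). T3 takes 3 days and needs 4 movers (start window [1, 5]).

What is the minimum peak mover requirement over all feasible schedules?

Early-start (T1@1, T2@1, T3@1) gives peak 11: d1:11  d2:7  d3:7  d4:0  d5:0  d6:0  d7:0.
Shift T2→4, T3→5.
Schedule T1@1, T2@4, T3@5: d1:3  d2:3  d3:3  d4:4  d5:4  d6:4  d7:4 — peak 4.
Total mover-days = 25 over 7 days ⇒ peak ≥ ⌈25/7⌉ = 4, so 4 is optimal.

4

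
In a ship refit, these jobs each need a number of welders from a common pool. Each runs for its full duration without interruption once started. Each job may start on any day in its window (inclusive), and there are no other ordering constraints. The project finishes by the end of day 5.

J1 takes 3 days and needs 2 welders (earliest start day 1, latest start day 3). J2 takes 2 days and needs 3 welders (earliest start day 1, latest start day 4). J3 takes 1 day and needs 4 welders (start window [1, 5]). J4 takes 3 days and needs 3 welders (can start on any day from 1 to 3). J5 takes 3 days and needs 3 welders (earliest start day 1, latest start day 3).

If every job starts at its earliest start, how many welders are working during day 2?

At early start, day 2 has: J1, J2, J4, J5.
Demand: 2 + 3 + 3 + 3 = 11.

11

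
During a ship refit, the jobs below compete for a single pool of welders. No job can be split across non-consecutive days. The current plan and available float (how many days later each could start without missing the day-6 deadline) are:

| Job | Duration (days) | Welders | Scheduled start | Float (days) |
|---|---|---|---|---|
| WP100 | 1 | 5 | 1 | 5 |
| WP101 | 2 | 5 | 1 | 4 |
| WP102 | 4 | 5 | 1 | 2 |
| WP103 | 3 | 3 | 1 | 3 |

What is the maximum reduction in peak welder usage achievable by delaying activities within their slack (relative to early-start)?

Early-start peak: d1:18  d2:13  d3:8  d4:5  d5:0  d6:0 ⇒ 18.
Leveled (WP100@1, WP101@1, WP102@2, WP103@3): d1:10  d2:10  d3:8  d4:8  d5:8  d6:0 ⇒ 10.
Reduction 18 − 10 = 8.

8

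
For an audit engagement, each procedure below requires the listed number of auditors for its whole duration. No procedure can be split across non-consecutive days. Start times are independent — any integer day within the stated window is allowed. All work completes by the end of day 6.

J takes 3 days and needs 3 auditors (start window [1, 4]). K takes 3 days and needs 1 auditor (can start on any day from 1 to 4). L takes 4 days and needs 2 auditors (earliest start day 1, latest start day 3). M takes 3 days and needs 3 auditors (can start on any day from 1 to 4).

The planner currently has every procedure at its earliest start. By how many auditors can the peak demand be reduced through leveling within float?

3

Early-start peak: d1:9  d2:9  d3:9  d4:2  d5:0  d6:0 ⇒ 9.
Leveled (J@1, K@1, L@1, M@4): d1:6  d2:6  d3:6  d4:5  d5:3  d6:3 ⇒ 6.
Reduction 9 − 6 = 3.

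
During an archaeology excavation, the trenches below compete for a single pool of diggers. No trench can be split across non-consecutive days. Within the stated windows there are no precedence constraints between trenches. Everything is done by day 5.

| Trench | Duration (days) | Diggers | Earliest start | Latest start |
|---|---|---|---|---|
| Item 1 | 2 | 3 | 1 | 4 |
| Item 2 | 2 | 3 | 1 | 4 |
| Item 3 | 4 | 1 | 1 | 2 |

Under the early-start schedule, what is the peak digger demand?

Early-start schedule: Item 1@1, Item 2@1, Item 3@1.
Load per day: day 1: 7, day 2: 7, day 3: 1, day 4: 1, day 5: 0.
Peak is 7.

7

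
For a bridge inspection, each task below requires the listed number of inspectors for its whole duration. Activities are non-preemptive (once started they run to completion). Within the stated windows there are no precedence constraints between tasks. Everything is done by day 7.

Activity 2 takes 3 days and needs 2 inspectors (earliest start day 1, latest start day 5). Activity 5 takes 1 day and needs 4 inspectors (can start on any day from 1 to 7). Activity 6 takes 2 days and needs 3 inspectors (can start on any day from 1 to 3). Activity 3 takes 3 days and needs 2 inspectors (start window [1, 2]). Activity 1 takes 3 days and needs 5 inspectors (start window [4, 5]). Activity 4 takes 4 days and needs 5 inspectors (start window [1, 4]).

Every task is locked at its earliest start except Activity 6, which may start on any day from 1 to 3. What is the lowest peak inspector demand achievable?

13

Activity 6@1: d1:16  d2:12  d3:9  d4:10  d5:5  d6:5  d7:0 → peak 16
Activity 6@2: d1:13  d2:12  d3:12  d4:10  d5:5  d6:5  d7:0 → peak 13
Activity 6@3: d1:13  d2:9  d3:12  d4:13  d5:5  d6:5  d7:0 → peak 13
Best is Activity 6@2, peak 13.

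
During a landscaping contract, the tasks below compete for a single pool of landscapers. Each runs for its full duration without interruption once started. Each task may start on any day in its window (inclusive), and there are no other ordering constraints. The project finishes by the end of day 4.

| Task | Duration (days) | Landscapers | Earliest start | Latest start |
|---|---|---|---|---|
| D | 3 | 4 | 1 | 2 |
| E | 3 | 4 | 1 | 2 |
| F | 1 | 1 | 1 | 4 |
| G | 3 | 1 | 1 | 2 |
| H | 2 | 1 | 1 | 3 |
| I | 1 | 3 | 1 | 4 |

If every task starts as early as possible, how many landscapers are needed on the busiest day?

14

Early-start schedule: D@1, E@1, F@1, G@1, H@1, I@1.
Load per day: day 1: 14, day 2: 10, day 3: 9, day 4: 0.
Peak is 14.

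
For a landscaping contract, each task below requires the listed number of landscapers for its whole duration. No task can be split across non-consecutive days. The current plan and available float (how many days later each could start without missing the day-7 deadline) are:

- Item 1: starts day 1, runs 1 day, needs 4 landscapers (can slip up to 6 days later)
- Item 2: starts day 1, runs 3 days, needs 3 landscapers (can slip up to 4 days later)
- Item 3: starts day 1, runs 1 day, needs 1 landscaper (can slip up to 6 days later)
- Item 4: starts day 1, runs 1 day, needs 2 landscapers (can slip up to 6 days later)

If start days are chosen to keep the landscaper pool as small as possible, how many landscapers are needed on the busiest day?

Early-start (Item 1@1, Item 2@1, Item 3@1, Item 4@1) gives peak 10: d1:10  d2:3  d3:3  d4:0  d5:0  d6:0  d7:0.
Shift Item 2→2, Item 3→2, Item 4→5.
Schedule Item 1@1, Item 2@2, Item 3@2, Item 4@5: d1:4  d2:4  d3:3  d4:3  d5:2  d6:0  d7:0 — peak 4.

4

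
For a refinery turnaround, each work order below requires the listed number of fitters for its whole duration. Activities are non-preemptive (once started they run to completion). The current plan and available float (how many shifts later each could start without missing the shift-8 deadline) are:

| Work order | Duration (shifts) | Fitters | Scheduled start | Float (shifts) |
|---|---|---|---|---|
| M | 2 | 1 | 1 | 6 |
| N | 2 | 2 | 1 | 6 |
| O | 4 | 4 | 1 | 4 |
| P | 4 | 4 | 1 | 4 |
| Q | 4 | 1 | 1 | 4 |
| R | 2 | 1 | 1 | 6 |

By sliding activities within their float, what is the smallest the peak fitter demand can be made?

6

Early-start (M@1, N@1, O@1, P@1, Q@1, R@1) gives peak 13: s1:13  s2:13  s3:9  s4:9  s5:0  s6:0  s7:0  s8:0.
Shift N→3, P→5, Q→5.
Schedule M@1, N@3, O@1, P@5, Q@5, R@1: s1:6  s2:6  s3:6  s4:6  s5:5  s6:5  s7:5  s8:5 — peak 6.
Total fitter-shifts = 44 over 8 shifts ⇒ peak ≥ ⌈44/8⌉ = 6, so 6 is optimal.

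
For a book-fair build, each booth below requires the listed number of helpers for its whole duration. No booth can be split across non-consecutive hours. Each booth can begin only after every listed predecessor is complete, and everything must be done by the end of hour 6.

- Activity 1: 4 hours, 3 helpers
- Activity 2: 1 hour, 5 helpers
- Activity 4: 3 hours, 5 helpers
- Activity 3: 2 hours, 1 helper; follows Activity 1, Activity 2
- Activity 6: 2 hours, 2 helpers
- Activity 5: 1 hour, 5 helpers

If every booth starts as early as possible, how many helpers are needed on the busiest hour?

Early-start schedule: Activity 1@1, Activity 2@1, Activity 4@1, Activity 3@5, Activity 6@1, Activity 5@1.
Load per hour: hour 1: 20, hour 2: 10, hour 3: 8, hour 4: 3, hour 5: 1, hour 6: 1.
Peak is 20.

20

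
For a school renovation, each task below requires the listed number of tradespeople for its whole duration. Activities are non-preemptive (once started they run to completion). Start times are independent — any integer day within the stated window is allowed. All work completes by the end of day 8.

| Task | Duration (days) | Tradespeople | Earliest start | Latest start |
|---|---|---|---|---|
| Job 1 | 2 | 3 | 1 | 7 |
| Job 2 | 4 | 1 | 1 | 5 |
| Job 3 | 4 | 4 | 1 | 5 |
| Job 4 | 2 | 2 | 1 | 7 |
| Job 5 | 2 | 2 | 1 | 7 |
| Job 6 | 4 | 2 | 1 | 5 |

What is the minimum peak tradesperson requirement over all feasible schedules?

6

Early-start (Job 1@1, Job 2@1, Job 3@1, Job 4@1, Job 5@1, Job 6@1) gives peak 14: d1:14  d2:14  d3:7  d4:7  d5:0  d6:0  d7:0  d8:0.
Shift Job 3→3, Job 5→7, Job 6→5.
Schedule Job 1@1, Job 2@1, Job 3@3, Job 4@1, Job 5@7, Job 6@5: d1:6  d2:6  d3:5  d4:5  d5:6  d6:6  d7:4  d8:4 — peak 6.
Total tradesperson-days = 42 over 8 days ⇒ peak ≥ ⌈42/8⌉ = 6, so 6 is optimal.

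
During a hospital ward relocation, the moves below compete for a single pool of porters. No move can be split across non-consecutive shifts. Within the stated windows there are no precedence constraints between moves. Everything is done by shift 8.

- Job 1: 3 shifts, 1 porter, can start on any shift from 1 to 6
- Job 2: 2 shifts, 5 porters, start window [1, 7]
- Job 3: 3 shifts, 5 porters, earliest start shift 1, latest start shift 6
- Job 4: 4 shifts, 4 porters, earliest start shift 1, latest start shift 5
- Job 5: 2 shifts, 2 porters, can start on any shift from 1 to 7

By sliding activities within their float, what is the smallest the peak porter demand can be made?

9

Early-start (Job 1@1, Job 2@1, Job 3@1, Job 4@1, Job 5@1) gives peak 17: s1:17  s2:17  s3:10  s4:4  s5:0  s6:0  s7:0  s8:0.
Shift Job 3→3, Job 4→4.
Schedule Job 1@1, Job 2@1, Job 3@3, Job 4@4, Job 5@1: s1:8  s2:8  s3:6  s4:9  s5:9  s6:4  s7:4  s8:0 — peak 9.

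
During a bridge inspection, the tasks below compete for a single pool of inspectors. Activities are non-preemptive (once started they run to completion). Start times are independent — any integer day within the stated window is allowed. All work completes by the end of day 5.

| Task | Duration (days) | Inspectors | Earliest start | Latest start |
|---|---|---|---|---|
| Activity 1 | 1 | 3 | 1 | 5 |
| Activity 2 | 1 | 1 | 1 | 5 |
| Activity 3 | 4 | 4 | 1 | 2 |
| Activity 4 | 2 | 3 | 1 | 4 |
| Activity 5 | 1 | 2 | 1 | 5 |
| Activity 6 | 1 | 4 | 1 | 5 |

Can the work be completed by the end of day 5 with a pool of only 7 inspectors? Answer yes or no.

yes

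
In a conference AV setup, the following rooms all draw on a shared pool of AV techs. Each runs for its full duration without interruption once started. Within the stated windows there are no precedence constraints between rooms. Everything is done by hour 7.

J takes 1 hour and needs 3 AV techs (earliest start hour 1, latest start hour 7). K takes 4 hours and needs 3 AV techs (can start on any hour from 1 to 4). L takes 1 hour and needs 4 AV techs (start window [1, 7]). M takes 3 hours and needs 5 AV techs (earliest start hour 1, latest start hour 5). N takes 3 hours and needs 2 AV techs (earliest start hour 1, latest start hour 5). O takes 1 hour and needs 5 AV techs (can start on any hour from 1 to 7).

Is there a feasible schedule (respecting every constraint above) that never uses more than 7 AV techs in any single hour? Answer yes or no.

no

The minimum achievable peak is 8; 7 < 8, so no feasible schedule stays within the cap.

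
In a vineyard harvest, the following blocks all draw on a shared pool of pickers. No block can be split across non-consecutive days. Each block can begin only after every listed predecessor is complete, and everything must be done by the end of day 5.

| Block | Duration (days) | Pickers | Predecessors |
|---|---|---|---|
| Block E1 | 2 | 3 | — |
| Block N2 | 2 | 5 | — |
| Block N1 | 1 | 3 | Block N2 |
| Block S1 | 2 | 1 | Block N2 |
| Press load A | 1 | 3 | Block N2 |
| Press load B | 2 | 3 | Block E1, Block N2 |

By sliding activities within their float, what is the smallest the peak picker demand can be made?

Early-start (Block E1@1, Block N2@1, Block N1@3, Block S1@3, Press load A@3, Press load B@3) gives peak 10: d1:8  d2:8  d3:10  d4:4  d5:0.
Shift Press load B→4.
Schedule Block E1@1, Block N2@1, Block N1@3, Block S1@3, Press load A@3, Press load B@4: d1:8  d2:8  d3:7  d4:4  d5:3 — peak 8.

8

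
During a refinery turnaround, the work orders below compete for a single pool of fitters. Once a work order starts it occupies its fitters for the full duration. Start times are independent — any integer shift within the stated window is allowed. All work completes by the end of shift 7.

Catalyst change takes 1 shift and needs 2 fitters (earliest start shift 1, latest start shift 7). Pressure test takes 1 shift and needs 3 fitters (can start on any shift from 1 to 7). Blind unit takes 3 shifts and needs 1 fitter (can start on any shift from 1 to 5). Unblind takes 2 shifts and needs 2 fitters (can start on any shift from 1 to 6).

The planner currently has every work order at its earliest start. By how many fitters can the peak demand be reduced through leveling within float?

5

Early-start peak: s1:8  s2:3  s3:1  s4:0  s5:0  s6:0  s7:0 ⇒ 8.
Leveled (Catalyst change@1, Pressure test@2, Blind unit@3, Unblind@3): s1:2  s2:3  s3:3  s4:3  s5:1  s6:0  s7:0 ⇒ 3.
Reduction 8 − 3 = 5.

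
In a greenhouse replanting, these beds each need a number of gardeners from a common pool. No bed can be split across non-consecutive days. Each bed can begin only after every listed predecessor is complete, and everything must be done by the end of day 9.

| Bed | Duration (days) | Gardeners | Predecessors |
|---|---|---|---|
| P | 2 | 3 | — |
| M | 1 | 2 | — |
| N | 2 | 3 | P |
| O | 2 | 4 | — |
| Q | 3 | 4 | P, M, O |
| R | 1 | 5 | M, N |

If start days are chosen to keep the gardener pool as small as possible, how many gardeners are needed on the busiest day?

Early-start (P@1, M@1, N@3, O@1, Q@3, R@5) gives peak 9: d1:9  d2:7  d3:7  d4:7  d5:9  d6:0  d7:0  d8:0  d9:0.
Shift O→2, Q→4, R→7.
Schedule P@1, M@1, N@3, O@2, Q@4, R@7: d1:5  d2:7  d3:7  d4:7  d5:4  d6:4  d7:5  d8:0  d9:0 — peak 7.

7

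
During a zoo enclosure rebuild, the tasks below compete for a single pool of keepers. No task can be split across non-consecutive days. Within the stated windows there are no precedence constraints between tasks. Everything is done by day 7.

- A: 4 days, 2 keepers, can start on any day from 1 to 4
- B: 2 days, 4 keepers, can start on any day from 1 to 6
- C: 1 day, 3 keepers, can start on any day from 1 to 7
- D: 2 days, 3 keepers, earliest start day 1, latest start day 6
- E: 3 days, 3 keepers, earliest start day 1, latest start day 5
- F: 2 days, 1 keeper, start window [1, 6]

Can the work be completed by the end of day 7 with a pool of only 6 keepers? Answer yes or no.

Schedule A@1, B@1, C@3, D@4, E@5, F@3: d1:6  d2:6  d3:6  d4:6  d5:6  d6:3  d7:3 — peak 6 ≤ 6.

yes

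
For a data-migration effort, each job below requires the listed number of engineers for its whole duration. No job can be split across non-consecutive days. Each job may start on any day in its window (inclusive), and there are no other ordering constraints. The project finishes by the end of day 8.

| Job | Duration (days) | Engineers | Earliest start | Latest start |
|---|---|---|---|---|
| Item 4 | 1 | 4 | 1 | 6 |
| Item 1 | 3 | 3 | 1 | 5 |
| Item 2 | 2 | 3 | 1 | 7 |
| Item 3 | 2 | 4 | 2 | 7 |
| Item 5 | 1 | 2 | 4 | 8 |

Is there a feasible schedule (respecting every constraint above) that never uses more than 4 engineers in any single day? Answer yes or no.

The minimum achievable peak is 5; 4 < 5, so no feasible schedule stays within the cap.

no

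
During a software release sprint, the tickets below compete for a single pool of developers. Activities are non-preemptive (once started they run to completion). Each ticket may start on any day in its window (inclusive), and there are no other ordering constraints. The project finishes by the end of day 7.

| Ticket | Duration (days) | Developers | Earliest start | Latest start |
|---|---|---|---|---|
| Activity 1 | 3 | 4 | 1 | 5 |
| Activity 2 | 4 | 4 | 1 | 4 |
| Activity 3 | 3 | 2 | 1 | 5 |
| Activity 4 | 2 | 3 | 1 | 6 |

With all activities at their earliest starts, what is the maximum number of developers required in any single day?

Early-start schedule: Activity 1@1, Activity 2@1, Activity 3@1, Activity 4@1.
Load per day: day 1: 13, day 2: 13, day 3: 10, day 4: 4, day 5: 0, day 6: 0, day 7: 0.
Peak is 13.

13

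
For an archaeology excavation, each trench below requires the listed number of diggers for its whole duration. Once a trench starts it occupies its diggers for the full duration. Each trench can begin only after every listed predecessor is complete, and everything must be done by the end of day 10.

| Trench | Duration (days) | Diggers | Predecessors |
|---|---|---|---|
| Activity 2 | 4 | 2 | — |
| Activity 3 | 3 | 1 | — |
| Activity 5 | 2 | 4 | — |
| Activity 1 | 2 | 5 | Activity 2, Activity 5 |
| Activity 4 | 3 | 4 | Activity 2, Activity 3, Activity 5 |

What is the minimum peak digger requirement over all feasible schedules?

Early-start (Activity 2@1, Activity 3@1, Activity 5@1, Activity 1@5, Activity 4@5) gives peak 9: d1:7  d2:7  d3:3  d4:2  d5:9  d6:9  d7:4  d8:0  d9:0  d10:0.
Shift Activity 5→4, Activity 1→6, Activity 4→8.
Schedule Activity 2@1, Activity 3@1, Activity 5@4, Activity 1@6, Activity 4@8: d1:3  d2:3  d3:3  d4:6  d5:4  d6:5  d7:5  d8:4  d9:4  d10:4 — peak 6.

6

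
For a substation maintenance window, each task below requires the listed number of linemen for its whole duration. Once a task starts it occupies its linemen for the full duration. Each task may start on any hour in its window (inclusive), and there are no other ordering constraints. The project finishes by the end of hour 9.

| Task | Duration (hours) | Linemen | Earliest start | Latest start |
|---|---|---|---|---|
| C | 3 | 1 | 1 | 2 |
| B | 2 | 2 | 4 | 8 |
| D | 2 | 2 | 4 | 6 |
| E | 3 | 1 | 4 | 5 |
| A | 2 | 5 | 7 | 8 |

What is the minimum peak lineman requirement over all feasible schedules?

Schedule C@1, B@4, D@4, E@4, A@7: h1:1  h2:1  h3:1  h4:5  h5:5  h6:1  h7:5  h8:5  h9:0 — peak 5.

5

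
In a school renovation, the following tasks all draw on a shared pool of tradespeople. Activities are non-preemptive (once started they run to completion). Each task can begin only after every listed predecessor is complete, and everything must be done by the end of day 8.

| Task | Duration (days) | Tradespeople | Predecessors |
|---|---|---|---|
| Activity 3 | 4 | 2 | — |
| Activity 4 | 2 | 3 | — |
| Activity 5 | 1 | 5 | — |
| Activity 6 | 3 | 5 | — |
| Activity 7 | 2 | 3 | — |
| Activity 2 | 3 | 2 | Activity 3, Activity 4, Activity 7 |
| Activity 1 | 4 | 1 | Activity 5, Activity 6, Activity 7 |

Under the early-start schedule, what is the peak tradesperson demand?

18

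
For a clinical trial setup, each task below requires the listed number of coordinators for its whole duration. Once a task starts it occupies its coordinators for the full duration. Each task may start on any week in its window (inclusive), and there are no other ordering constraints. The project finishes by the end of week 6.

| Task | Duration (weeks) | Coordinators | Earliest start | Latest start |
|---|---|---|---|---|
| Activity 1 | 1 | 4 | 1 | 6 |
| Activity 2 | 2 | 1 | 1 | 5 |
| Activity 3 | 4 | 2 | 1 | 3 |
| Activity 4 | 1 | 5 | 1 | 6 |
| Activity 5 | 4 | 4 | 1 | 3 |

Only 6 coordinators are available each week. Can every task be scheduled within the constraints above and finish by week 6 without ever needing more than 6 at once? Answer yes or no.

yes

Schedule Activity 1@1, Activity 2@1, Activity 3@3, Activity 4@2, Activity 5@3: w1:5  w2:6  w3:6  w4:6  w5:6  w6:6 — peak 6 ≤ 6.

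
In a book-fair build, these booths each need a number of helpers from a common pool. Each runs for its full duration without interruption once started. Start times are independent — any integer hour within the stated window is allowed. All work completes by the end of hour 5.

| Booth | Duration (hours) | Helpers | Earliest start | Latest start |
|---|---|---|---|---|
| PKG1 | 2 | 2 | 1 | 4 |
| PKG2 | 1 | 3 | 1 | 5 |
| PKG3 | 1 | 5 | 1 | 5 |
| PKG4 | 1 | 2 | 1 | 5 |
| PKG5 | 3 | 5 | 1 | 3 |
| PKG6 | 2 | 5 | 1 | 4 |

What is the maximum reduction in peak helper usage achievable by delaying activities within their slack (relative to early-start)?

12

Early-start peak: h1:22  h2:12  h3:5  h4:0  h5:0 ⇒ 22.
Leveled (PKG1@1, PKG2@1, PKG3@1, PKG4@2, PKG5@2, PKG6@3): h1:10  h2:9  h3:10  h4:10  h5:0 ⇒ 10.
Reduction 22 − 10 = 12.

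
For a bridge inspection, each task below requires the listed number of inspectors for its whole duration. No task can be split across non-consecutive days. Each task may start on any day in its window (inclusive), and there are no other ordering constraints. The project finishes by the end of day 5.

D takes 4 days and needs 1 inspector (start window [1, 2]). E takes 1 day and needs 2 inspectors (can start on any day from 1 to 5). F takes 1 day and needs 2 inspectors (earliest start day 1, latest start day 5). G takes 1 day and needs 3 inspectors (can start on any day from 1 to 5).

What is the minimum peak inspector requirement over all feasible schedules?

3

Early-start (D@1, E@1, F@1, G@1) gives peak 8: d1:8  d2:1  d3:1  d4:1  d5:0.
Shift F→2, G→5.
Schedule D@1, E@1, F@2, G@5: d1:3  d2:3  d3:1  d4:1  d5:3 — peak 3.
Total inspector-days = 11 over 5 days ⇒ peak ≥ ⌈11/5⌉ = 3, so 3 is optimal.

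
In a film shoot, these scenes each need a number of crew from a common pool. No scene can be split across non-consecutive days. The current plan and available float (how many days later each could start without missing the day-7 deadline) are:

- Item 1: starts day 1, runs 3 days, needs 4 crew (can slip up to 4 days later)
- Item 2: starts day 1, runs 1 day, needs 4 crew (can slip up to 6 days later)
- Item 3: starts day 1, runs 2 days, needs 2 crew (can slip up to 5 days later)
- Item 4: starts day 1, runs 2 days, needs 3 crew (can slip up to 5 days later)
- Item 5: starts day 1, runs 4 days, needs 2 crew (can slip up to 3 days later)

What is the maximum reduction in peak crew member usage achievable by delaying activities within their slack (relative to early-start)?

Early-start peak: d1:15  d2:11  d3:6  d4:2  d5:0  d6:0  d7:0 ⇒ 15.
Leveled (Item 1@1, Item 2@4, Item 3@1, Item 4@5, Item 5@3): d1:6  d2:6  d3:6  d4:6  d5:5  d6:5  d7:0 ⇒ 6.
Reduction 15 − 6 = 9.

9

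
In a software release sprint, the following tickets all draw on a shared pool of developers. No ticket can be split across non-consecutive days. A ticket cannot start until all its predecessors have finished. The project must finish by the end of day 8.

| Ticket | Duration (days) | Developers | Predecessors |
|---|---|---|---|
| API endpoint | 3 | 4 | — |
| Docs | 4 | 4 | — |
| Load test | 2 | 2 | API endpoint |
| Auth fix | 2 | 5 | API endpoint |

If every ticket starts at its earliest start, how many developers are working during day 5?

7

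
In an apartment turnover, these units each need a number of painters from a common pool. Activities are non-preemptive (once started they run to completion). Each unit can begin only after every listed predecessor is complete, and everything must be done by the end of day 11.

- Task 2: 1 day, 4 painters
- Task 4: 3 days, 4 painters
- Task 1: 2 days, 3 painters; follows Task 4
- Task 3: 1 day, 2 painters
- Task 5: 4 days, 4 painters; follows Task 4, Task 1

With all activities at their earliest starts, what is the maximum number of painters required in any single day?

Early-start schedule: Task 2@1, Task 4@1, Task 1@4, Task 3@1, Task 5@6.
Load per day: day 1: 10, day 2: 4, day 3: 4, day 4: 3, day 5: 3, day 6: 4, day 7: 4, day 8: 4, day 9: 4, day 10: 0, day 11: 0.
Peak is 10.

10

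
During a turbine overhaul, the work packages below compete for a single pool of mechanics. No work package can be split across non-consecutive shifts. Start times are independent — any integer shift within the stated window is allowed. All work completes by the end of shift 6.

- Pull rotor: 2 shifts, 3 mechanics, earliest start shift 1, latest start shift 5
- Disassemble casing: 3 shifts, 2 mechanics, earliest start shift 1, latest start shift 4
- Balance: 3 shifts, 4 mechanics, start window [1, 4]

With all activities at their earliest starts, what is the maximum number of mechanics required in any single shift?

Early-start schedule: Pull rotor@1, Disassemble casing@1, Balance@1.
Load per shift: shift 1: 9, shift 2: 9, shift 3: 6, shift 4: 0, shift 5: 0, shift 6: 0.
Peak is 9.

9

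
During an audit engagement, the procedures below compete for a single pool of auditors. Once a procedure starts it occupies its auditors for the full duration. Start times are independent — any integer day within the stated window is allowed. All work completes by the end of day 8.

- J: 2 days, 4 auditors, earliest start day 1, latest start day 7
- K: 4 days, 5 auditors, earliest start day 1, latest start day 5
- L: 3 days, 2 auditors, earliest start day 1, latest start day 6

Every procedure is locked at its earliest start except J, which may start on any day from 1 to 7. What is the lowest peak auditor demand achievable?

J@1: d1:11  d2:11  d3:7  d4:5  d5:0  d6:0  d7:0  d8:0 → peak 11
J@2: d1:7  d2:11  d3:11  d4:5  d5:0  d6:0  d7:0  d8:0 → peak 11
J@3: d1:7  d2:7  d3:11  d4:9  d5:0  d6:0  d7:0  d8:0 → peak 11
J@4: d1:7  d2:7  d3:7  d4:9  d5:4  d6:0  d7:0  d8:0 → peak 9
J@5: d1:7  d2:7  d3:7  d4:5  d5:4  d6:4  d7:0  d8:0 → peak 7
J@6: d1:7  d2:7  d3:7  d4:5  d5:0  d6:4  d7:4  d8:0 → peak 7
J@7: d1:7  d2:7  d3:7  d4:5  d5:0  d6:0  d7:4  d8:4 → peak 7
Best is J@5, peak 7.

7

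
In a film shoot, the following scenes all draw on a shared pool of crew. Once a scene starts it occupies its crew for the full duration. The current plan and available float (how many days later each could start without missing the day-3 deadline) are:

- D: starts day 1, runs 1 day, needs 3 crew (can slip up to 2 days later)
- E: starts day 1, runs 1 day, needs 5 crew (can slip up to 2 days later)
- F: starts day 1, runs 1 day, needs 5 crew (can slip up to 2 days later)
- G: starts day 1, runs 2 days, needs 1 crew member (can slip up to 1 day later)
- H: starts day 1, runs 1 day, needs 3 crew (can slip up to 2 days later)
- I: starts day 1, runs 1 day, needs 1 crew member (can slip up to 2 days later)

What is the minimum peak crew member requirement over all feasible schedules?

7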